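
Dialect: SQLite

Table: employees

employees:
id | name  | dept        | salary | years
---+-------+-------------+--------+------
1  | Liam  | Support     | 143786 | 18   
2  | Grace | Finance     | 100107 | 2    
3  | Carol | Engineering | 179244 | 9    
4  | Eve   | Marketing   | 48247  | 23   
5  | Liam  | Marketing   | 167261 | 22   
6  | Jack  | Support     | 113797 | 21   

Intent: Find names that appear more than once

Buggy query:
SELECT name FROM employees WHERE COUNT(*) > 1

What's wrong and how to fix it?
Bug: COUNT(*) is an aggregate and cannot be used in WHERE

Fix: Group first, then use HAVING for the count condition

Corrected query:
SELECT name FROM employees GROUP BY name HAVING COUNT(*) > 1

Result:
name
----
Liam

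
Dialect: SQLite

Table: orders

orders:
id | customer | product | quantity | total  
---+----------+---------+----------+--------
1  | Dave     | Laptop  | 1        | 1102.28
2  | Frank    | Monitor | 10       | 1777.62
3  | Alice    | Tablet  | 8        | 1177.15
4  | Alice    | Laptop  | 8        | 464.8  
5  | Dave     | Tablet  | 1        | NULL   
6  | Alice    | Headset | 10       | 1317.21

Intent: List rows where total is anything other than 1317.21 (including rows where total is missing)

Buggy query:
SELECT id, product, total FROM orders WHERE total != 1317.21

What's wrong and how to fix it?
Bug: 'total != 1317.21' is unknown when total is NULL, so NULL rows are silently excluded

Fix: Handle NULL separately with IS NULL alongside the inequality

Corrected query:
SELECT id, product, total FROM orders WHERE total != 1317.21 OR total IS NULL

Result:
id | product | total  
---+---------+--------
1  | Laptop  | 1102.28
2  | Monitor | 1777.62
3  | Tablet  | 1177.15
4  | Laptop  | 464.8  
5  | Tablet  | NULL   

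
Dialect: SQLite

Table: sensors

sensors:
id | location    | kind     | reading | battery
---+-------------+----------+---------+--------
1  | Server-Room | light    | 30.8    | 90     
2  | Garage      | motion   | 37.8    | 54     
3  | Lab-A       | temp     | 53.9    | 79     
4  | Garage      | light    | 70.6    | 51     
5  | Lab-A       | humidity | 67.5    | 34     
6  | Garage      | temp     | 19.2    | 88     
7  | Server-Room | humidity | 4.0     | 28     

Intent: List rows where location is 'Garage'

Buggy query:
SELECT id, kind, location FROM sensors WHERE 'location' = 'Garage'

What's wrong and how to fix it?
Bug: Single quotes denote string literals in SQL; the column name is being compared as a constant string

Fix: Remove the quotes around the column name (or use double quotes for an identifier)

Corrected query:
SELECT id, kind, location FROM sensors WHERE location = 'Garage'

Result:
id | kind   | location
---+--------+---------
2  | motion | Garage  
4  | light  | Garage  
6  | temp   | Garage  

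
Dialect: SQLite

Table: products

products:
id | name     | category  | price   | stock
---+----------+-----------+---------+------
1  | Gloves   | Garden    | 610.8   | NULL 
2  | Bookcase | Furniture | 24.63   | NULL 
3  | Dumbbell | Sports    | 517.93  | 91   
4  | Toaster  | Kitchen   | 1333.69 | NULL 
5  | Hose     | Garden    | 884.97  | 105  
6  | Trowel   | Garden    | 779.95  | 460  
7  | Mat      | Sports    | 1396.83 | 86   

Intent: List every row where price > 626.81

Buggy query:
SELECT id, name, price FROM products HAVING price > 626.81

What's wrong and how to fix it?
Bug: HAVING filters the output of aggregation, but this query has no GROUP BY and no aggregate functions, so SQLite rejects it (HAVING clause on a non-aggregate query); the condition here is per row

Fix: Replace HAVING with WHERE since the condition applies to individual rows

Corrected query:
SELECT id, name, price FROM products WHERE price > 626.81

Result:
id | name    | price  
---+---------+--------
4  | Toaster | 1333.69
5  | Hose    | 884.97 
6  | Trowel  | 779.95 
7  | Mat     | 1396.83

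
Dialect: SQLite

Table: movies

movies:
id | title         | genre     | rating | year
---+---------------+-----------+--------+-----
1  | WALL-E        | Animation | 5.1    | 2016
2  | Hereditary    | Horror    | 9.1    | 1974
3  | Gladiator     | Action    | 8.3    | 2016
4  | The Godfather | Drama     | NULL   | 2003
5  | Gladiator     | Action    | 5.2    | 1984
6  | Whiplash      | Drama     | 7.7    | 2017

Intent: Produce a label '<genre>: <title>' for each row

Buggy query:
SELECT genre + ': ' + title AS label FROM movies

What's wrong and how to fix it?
Bug: SQLite uses || for string concatenation; + coerces text to numbers (yielding 0)

Fix: Use the || operator for string concatenation

Corrected query:
SELECT genre || ': ' || title AS label FROM movies

Result:
label               
--------------------
Animation: WALL-E   
Horror: Hereditary  
Action: Gladiator   
Drama: The Godfather
Action: Gladiator   
Drama: Whiplash     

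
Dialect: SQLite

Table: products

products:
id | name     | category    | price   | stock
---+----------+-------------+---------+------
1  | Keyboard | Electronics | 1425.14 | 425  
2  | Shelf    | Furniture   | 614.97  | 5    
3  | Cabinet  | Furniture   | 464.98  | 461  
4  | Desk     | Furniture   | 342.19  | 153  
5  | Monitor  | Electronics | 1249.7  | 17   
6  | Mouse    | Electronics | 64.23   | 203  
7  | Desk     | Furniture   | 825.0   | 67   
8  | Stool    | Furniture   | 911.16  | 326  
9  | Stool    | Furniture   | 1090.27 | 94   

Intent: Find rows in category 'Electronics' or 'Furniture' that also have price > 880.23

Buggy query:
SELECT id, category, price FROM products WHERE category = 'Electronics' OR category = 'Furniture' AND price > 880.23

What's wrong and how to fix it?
Bug: Without parentheses, AND is evaluated before OR, so the price filter only applies to the 'Furniture' branch

Fix: Add parentheses around the OR so the AND applies to both alternatives

Corrected query:
SELECT id, category, price FROM products WHERE (category = 'Electronics' OR category = 'Furniture') AND price > 880.23

Result:
id | category    | price  
---+-------------+--------
1  | Electronics | 1425.14
5  | Electronics | 1249.7 
8  | Furniture   | 911.16 
9  | Furniture   | 1090.27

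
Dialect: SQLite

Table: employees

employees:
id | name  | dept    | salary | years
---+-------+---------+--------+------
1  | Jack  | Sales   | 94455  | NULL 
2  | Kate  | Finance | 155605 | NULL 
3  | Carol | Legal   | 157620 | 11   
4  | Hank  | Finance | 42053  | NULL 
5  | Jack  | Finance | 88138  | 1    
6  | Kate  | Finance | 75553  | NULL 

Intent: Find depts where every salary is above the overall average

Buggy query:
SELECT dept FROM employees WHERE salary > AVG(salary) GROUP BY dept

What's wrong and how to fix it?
Bug: WHERE evaluates per row before aggregation, so AVG() is unavailable

Fix: Compute the overall average in a scalar subquery and compare each group's MIN against it in HAVING

Corrected query:
SELECT dept FROM employees GROUP BY dept HAVING MIN(salary) > (SELECT AVG(salary) FROM employees)

Result:
dept 
-----
Legal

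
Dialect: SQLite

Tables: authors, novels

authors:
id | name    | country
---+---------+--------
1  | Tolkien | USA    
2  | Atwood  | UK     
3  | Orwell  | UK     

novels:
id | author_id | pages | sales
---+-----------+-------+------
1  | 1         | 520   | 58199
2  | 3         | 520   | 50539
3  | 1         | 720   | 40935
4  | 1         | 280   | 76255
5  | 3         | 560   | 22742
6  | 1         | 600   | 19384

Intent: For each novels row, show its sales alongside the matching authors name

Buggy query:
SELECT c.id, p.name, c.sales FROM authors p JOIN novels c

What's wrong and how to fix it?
Bug: JOIN with no ON clause produces a cartesian product; every novels row pairs with every authors row

Fix: Specify the join condition linking the foreign key to the parent id

Corrected query:
SELECT c.id, p.name, c.sales FROM authors p JOIN novels c ON c.author_id = p.id

Result:
id | name    | sales
---+---------+------
1  | Tolkien | 58199
2  | Orwell  | 50539
3  | Tolkien | 40935
4  | Tolkien | 76255
5  | Orwell  | 22742
6  | Tolkien | 19384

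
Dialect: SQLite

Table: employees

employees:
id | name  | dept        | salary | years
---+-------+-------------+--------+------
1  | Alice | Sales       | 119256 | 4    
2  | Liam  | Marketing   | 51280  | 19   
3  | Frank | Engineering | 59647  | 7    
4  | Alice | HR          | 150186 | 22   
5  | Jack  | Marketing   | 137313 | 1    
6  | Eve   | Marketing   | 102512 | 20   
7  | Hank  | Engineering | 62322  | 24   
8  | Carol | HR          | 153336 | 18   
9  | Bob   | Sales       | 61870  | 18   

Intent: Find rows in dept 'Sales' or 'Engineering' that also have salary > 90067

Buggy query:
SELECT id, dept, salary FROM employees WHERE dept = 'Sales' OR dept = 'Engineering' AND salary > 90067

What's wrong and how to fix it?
Bug: Without parentheses, AND is evaluated before OR, so the salary filter only applies to the 'Engineering' branch

Fix: Add parentheses around the OR so the AND applies to both alternatives

Corrected query:
SELECT id, dept, salary FROM employees WHERE (dept = 'Sales' OR dept = 'Engineering') AND salary > 90067

Result:
id | dept  | salary
---+-------+-------
1  | Sales | 119256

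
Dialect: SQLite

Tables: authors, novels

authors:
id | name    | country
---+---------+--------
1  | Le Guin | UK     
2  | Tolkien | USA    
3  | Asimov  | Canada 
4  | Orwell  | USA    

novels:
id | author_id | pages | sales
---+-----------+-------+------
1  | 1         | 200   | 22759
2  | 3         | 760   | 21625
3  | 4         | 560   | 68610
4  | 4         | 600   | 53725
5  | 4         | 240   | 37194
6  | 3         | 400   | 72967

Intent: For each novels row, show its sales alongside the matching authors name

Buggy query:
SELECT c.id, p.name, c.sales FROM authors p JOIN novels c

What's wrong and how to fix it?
Bug: JOIN with no ON clause produces a cartesian product; every novels row pairs with every authors row

Fix: Specify the join condition linking the foreign key to the parent id

Corrected query:
SELECT c.id, p.name, c.sales FROM authors p JOIN novels c ON c.author_id = p.id

Result:
id | name    | sales
---+---------+------
1  | Le Guin | 22759
2  | Asimov  | 21625
3  | Orwell  | 68610
4  | Orwell  | 53725
5  | Orwell  | 37194
6  | Asimov  | 72967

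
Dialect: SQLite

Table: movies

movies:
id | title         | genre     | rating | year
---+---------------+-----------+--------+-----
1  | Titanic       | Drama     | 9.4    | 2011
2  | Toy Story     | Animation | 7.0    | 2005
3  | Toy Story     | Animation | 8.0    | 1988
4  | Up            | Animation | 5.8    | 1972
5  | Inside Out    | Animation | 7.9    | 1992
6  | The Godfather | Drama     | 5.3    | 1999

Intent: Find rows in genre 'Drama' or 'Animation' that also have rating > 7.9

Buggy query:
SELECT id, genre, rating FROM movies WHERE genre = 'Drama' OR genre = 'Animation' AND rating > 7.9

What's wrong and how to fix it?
Bug: AND binds tighter than OR, so this parses as genre = 'Drama' OR (genre = 'Animation' AND rating > 7.9)

Fix: Group the OR with parentheses (or use IN), then AND the threshold

Corrected query:
SELECT id, genre, rating FROM movies WHERE (genre = 'Drama' OR genre = 'Animation') AND rating > 7.9

Result:
id | genre     | rating
---+-----------+-------
1  | Drama     | 9.4   
3  | Animation | 8     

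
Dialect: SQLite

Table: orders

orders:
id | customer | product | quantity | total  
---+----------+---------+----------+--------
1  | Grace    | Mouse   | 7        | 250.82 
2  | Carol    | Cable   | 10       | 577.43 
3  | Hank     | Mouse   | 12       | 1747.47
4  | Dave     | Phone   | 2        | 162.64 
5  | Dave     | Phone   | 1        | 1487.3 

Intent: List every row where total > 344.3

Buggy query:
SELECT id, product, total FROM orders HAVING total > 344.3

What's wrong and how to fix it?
Bug: HAVING filters the output of aggregation, but this query has no GROUP BY and no aggregate functions, so SQLite rejects it (HAVING clause on a non-aggregate query); the condition here is per row

Fix: Replace HAVING with WHERE since the condition applies to individual rows

Corrected query:
SELECT id, product, total FROM orders WHERE total > 344.3

Result:
id | product | total  
---+---------+--------
2  | Cable   | 577.43 
3  | Mouse   | 1747.47
5  | Phone   | 1487.3 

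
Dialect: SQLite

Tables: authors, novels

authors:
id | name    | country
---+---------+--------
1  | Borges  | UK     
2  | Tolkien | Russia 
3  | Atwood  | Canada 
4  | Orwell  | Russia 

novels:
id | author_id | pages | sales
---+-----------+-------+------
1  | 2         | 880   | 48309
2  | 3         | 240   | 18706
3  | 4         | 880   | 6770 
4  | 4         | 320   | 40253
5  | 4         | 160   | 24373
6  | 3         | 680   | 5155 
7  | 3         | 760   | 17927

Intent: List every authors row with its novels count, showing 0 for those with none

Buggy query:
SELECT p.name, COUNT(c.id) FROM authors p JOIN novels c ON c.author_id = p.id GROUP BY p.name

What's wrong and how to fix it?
Bug: INNER JOIN drops authors rows that have no matching novels rows

Fix: Switch to LEFT JOIN to retain unmatched parent rows

Corrected query:
SELECT p.name, COUNT(c.id) FROM authors p LEFT JOIN novels c ON c.author_id = p.id GROUP BY p.name

Result:
name    | COUNT(c.id)
--------+------------
Atwood  | 3          
Borges  | 0          
Orwell  | 3          
Tolkien | 1          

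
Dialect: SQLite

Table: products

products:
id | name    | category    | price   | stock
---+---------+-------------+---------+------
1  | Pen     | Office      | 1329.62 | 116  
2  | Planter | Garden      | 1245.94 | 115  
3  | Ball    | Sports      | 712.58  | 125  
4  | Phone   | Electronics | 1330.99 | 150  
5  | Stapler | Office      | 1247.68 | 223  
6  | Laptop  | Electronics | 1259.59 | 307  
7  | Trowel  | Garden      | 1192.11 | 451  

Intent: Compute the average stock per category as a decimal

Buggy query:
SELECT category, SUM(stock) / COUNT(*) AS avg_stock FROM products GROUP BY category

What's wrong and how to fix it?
Bug: SUM(stock) and COUNT(*) are both integers; the division truncates the fractional part

Fix: Multiply by 1.0 (or CAST to REAL) to force floating-point division

Corrected query:
SELECT category, SUM(stock) * 1.0 / COUNT(*) AS avg_stock FROM products GROUP BY category

Result:
category    | avg_stock
------------+----------
Electronics | 228.5    
Garden      | 283      
Office      | 169.5    
Sports      | 125      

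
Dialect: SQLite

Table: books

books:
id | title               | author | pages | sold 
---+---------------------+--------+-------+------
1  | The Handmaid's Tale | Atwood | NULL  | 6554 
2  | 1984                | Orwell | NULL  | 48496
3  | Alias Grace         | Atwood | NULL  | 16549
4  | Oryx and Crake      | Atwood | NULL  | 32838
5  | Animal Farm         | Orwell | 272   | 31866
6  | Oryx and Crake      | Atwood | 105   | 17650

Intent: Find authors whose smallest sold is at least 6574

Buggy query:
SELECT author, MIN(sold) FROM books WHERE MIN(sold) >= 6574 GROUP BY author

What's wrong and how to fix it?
Bug: MIN() in WHERE is a misuse of aggregate

Fix: Use HAVING for the per-group MIN condition

Corrected query:
SELECT author, MIN(sold) FROM books GROUP BY author HAVING MIN(sold) >= 6574

Result:
author | MIN(sold)
-------+----------
Orwell | 31866    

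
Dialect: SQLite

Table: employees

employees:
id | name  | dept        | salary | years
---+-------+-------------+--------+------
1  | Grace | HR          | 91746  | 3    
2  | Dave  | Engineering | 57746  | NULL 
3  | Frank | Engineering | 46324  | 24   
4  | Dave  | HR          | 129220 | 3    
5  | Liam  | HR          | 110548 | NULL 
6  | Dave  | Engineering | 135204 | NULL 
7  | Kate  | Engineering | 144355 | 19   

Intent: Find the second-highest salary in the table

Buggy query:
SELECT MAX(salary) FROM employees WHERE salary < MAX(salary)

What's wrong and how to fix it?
Bug: The inner MAX is an aggregate inside WHERE, which is not allowed

Fix: Compute the overall MAX in a subquery, then take MAX of rows below it

Corrected query:
SELECT MAX(salary) FROM employees WHERE salary < (SELECT MAX(salary) FROM employees)

Result:
MAX(salary)
-----------
135204     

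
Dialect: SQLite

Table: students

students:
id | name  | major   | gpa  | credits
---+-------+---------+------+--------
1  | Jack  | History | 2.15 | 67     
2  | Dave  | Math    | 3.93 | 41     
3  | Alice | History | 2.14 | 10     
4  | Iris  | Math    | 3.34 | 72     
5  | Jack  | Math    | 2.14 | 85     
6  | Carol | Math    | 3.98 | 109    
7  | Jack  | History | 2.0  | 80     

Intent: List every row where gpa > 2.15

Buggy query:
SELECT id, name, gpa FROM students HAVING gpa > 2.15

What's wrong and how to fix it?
Bug: This is a non-aggregate query (no GROUP BY, no aggregates), so in SQLite the HAVING clause is invalid here; a row-level condition belongs in WHERE

Fix: Use WHERE for row-level filtering

Corrected query:
SELECT id, name, gpa FROM students WHERE gpa > 2.15

Result:
id | name  | gpa 
---+-------+-----
2  | Dave  | 3.93
4  | Iris  | 3.34
6  | Carol | 3.98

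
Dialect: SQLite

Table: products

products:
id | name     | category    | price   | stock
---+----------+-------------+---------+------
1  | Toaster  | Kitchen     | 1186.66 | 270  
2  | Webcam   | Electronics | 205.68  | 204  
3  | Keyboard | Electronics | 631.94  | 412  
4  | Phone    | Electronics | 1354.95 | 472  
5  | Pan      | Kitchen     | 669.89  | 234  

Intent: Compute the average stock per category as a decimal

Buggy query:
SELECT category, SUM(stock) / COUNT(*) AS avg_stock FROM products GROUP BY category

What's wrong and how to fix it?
Bug: Both operands are integers, so '/' performs integer division and truncates

Fix: Multiply by 1.0 (or CAST to REAL) to force floating-point division

Corrected query:
SELECT category, SUM(stock) * 1.0 / COUNT(*) AS avg_stock FROM products GROUP BY category

Result:
category    | avg_stock 
------------+-----------
Electronics | 362.666667
Kitchen     | 252       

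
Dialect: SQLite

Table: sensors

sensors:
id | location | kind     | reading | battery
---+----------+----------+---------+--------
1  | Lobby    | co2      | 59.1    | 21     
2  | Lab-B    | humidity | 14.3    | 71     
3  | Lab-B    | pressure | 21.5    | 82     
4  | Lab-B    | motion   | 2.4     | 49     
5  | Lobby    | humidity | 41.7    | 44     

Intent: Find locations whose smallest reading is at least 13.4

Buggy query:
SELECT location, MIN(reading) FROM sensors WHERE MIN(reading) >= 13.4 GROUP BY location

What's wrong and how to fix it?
Bug: MIN() in WHERE is a misuse of aggregate

Fix: Use HAVING for the per-group MIN condition

Corrected query:
SELECT location, MIN(reading) FROM sensors GROUP BY location HAVING MIN(reading) >= 13.4

Result:
location | MIN(reading)
---------+-------------
Lobby    | 41.7        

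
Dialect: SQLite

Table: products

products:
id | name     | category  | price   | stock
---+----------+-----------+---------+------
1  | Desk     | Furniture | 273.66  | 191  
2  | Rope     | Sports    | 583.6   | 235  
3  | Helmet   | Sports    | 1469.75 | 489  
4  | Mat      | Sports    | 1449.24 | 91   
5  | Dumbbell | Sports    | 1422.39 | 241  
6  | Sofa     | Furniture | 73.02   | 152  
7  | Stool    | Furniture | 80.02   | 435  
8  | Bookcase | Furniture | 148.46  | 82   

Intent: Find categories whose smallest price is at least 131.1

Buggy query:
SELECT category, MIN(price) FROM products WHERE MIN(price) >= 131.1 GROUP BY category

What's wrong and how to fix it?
Bug: MIN() in WHERE is a misuse of aggregate

Fix: Replace WHERE with HAVING after the GROUP BY

Corrected query:
SELECT category, MIN(price) FROM products GROUP BY category HAVING MIN(price) >= 131.1

Result:
category | MIN(price)
---------+-----------
Sports   | 583.6     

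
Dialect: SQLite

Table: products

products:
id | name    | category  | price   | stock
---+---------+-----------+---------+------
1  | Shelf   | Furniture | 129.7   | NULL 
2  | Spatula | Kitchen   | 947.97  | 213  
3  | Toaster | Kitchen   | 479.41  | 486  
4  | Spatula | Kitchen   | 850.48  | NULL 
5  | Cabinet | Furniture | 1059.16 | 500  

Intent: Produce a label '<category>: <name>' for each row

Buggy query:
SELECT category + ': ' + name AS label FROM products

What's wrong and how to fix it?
Bug: '+' is numeric addition; on text columns SQLite converts them to 0 instead of concatenating

Fix: Replace + with || to concatenate text

Corrected query:
SELECT category || ': ' || name AS label FROM products

Result:
label             
------------------
Furniture: Shelf  
Kitchen: Spatula  
Kitchen: Toaster  
Kitchen: Spatula  
Furniture: Cabinet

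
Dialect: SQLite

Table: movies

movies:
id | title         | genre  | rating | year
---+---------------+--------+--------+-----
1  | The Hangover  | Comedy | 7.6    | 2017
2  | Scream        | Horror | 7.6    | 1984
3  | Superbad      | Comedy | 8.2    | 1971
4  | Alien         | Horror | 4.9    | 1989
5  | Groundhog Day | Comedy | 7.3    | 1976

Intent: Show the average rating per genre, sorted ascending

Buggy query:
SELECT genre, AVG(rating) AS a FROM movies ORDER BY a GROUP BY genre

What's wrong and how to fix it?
Bug: GROUP BY must precede ORDER BY

Fix: Reorder: SELECT … FROM … GROUP BY … ORDER BY …

Corrected query:
SELECT genre, AVG(rating) AS a FROM movies GROUP BY genre ORDER BY a

Result:
genre  | a   
-------+-----
Horror | 6.25
Comedy | 7.7 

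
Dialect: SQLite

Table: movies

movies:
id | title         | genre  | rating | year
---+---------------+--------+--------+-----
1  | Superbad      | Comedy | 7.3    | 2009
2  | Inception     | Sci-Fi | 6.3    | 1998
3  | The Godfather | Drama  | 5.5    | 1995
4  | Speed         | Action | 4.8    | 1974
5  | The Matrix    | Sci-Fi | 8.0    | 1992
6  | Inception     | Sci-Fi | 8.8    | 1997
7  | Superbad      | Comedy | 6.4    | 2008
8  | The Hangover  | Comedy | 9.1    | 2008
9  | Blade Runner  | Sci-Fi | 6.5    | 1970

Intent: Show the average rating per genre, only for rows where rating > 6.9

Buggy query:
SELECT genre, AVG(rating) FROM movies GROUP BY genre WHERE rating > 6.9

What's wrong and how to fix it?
Bug: WHERE cannot follow GROUP BY

Fix: Place WHERE between FROM and GROUP BY

Corrected query:
SELECT genre, AVG(rating) FROM movies WHERE rating > 6.9 GROUP BY genre

Result:
genre  | AVG(rating)
-------+------------
Comedy | 8.2        
Sci-Fi | 8.4        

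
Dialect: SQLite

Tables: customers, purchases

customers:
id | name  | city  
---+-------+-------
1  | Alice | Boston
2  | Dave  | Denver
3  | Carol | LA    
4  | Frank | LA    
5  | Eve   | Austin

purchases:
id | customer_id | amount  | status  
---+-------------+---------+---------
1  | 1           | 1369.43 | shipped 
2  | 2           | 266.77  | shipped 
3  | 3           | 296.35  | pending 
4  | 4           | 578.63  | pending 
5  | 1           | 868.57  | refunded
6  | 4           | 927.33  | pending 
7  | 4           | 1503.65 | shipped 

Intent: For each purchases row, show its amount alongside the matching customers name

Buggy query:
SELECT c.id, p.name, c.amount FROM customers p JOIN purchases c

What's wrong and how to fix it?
Bug: Missing join condition: each purchases row is matched to all customers rows instead of just its own

Fix: Add ON c.customer_id = p.id to the JOIN

Corrected query:
SELECT c.id, p.name, c.amount FROM customers p JOIN purchases c ON c.customer_id = p.id

Result:
id | name  | amount 
---+-------+--------
1  | Alice | 1369.43
2  | Dave  | 266.77 
3  | Carol | 296.35 
4  | Frank | 578.63 
5  | Alice | 868.57 
6  | Frank | 927.33 
7  | Frank | 1503.65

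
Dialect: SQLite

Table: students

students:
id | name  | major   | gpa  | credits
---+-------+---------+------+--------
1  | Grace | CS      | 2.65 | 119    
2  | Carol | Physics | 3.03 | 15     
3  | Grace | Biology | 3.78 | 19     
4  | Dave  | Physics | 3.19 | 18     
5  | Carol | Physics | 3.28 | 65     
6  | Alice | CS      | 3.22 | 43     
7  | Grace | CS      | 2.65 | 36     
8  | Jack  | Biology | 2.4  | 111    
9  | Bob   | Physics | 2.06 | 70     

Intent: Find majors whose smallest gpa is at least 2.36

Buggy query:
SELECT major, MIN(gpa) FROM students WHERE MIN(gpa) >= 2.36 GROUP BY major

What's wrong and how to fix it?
Bug: MIN() in WHERE is a misuse of aggregate

Fix: Replace WHERE with HAVING after the GROUP BY

Corrected query:
SELECT major, MIN(gpa) FROM students GROUP BY major HAVING MIN(gpa) >= 2.36

Result:
major   | MIN(gpa)
--------+---------
Biology | 2.4     
CS      | 2.65    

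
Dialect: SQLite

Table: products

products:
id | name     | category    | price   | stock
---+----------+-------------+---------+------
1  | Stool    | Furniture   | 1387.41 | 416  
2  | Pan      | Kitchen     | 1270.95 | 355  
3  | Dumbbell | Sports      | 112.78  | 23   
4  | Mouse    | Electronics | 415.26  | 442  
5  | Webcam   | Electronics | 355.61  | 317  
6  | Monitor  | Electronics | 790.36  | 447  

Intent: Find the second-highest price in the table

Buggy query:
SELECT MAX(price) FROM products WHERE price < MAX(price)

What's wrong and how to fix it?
Bug: The inner MAX is an aggregate inside WHERE, which is not allowed

Fix: Put the inner MAX in a scalar subquery

Corrected query:
SELECT MAX(price) FROM products WHERE price < (SELECT MAX(price) FROM products)

Result:
MAX(price)
----------
1270.95   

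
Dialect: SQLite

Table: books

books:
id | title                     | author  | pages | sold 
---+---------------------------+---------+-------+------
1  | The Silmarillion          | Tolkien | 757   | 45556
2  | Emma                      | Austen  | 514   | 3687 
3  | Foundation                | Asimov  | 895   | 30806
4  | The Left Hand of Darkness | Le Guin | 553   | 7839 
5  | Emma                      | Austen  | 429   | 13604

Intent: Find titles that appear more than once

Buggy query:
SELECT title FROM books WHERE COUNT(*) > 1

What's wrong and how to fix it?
Bug: COUNT(*) is an aggregate and cannot be used in WHERE

Fix: Group first, then use HAVING for the count condition

Corrected query:
SELECT title FROM books GROUP BY title HAVING COUNT(*) > 1

Result:
title
-----
Emma 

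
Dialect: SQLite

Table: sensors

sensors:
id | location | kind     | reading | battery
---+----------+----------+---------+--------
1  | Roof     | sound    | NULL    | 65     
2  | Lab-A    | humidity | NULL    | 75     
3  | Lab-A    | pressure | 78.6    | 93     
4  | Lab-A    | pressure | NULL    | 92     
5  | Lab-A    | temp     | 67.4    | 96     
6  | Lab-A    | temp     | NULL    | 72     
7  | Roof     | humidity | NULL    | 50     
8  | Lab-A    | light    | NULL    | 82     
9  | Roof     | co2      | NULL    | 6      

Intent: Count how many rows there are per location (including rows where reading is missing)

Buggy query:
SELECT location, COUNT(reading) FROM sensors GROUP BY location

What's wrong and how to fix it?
Bug: COUNT(reading) skips NULLs, so groups with missing reading are undercounted

Fix: Use COUNT(*) to count all rows regardless of NULL

Corrected query:
SELECT location, COUNT(*) FROM sensors GROUP BY location

Result:
location | COUNT(*)
---------+---------
Lab-A    | 6       
Roof     | 3       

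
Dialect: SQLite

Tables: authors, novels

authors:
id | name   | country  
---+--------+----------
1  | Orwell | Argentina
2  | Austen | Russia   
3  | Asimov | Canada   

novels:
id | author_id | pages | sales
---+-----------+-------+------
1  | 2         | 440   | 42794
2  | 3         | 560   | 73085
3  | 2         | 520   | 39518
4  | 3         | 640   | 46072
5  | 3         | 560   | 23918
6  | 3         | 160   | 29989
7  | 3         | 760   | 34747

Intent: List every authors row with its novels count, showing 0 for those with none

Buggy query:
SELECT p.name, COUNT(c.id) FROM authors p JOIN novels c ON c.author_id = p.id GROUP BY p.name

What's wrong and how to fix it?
Bug: An inner join excludes parents with zero children

Fix: Use LEFT JOIN so parents without children still appear (COUNT(c.id) gives 0)

Corrected query:
SELECT p.name, COUNT(c.id) FROM authors p LEFT JOIN novels c ON c.author_id = p.id GROUP BY p.name

Result:
name   | COUNT(c.id)
-------+------------
Asimov | 5          
Austen | 2          
Orwell | 0          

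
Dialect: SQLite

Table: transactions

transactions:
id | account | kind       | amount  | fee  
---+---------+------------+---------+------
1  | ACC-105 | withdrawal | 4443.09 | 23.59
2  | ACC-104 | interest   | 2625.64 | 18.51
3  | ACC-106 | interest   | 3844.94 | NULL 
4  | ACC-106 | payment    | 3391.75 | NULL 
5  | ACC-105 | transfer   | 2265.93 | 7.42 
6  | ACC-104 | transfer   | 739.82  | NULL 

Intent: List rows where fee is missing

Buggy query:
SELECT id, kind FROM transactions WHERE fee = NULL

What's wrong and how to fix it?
Bug: Comparing to NULL with '=' never matches; NULL = NULL is unknown, not true

Fix: Replace '= NULL' with 'IS NULL'

Corrected query:
SELECT id, kind FROM transactions WHERE fee IS NULL

Result:
id | kind    
---+---------
3  | interest
4  | payment 
6  | transfer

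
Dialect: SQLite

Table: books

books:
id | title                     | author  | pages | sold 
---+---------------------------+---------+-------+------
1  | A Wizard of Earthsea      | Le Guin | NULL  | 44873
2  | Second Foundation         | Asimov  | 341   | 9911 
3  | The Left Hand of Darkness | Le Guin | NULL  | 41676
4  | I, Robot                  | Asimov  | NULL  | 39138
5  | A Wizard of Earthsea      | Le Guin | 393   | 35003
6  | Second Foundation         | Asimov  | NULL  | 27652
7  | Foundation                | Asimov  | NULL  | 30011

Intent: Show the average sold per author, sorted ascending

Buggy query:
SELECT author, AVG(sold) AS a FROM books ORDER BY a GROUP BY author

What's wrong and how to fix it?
Bug: ORDER BY appears before GROUP BY; SQL clause order requires GROUP BY first

Fix: Reorder: SELECT … FROM … GROUP BY … ORDER BY …

Corrected query:
SELECT author, AVG(sold) AS a FROM books GROUP BY author ORDER BY a

Result:
author  | a           
--------+-------------
Asimov  | 26678       
Le Guin | 40517.333333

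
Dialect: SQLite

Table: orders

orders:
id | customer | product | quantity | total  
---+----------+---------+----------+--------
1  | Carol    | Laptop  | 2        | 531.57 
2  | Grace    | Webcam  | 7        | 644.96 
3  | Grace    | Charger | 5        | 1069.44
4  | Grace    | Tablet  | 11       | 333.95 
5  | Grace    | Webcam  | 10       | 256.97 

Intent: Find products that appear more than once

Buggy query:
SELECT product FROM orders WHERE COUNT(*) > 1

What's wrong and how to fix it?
Bug: COUNT(*) is an aggregate and cannot be used in WHERE

Fix: GROUP BY product, then filter groups with HAVING COUNT(*) > 1

Corrected query:
SELECT product FROM orders GROUP BY product HAVING COUNT(*) > 1

Result:
product
-------
Webcam 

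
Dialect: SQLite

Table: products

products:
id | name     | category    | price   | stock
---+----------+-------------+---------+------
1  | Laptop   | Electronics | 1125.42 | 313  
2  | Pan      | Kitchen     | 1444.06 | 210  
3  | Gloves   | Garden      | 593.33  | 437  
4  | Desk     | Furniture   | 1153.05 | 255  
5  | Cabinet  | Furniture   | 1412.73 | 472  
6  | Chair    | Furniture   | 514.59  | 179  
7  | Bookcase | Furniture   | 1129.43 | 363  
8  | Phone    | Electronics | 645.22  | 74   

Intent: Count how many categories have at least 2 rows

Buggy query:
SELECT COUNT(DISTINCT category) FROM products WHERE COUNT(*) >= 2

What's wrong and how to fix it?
Bug: COUNT(*) cannot appear in WHERE; the per-group count doesn't exist yet

Fix: Group first with HAVING COUNT(*) >= 2, then COUNT the resulting groups

Corrected query:
SELECT COUNT(*) FROM (SELECT category FROM products GROUP BY category HAVING COUNT(*) >= 2)

Result:
COUNT(*)
--------
2       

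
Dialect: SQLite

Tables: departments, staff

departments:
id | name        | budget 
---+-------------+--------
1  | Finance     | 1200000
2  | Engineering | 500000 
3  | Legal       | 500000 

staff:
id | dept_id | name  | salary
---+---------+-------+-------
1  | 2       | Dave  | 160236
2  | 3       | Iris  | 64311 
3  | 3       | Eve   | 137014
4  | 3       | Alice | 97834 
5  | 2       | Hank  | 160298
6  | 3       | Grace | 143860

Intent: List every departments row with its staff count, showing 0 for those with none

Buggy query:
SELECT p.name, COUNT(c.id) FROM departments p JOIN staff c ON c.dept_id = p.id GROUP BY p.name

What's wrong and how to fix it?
Bug: INNER JOIN drops departments rows that have no matching staff rows

Fix: Switch to LEFT JOIN to retain unmatched parent rows

Corrected query:
SELECT p.name, COUNT(c.id) FROM departments p LEFT JOIN staff c ON c.dept_id = p.id GROUP BY p.name

Result:
name        | COUNT(c.id)
------------+------------
Engineering | 2          
Finance     | 0          
Legal       | 4          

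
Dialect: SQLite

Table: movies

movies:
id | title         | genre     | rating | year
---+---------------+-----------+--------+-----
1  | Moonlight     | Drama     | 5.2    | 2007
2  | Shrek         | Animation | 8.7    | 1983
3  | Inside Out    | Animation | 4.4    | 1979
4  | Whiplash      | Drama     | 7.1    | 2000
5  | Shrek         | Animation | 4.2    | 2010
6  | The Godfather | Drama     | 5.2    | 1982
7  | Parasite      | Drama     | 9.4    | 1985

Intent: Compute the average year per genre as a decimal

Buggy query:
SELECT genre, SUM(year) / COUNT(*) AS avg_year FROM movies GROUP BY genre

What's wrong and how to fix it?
Bug: SUM(year) and COUNT(*) are both integers; the division truncates the fractional part

Fix: Cast one side to REAL so the division keeps the fractional part

Corrected query:
SELECT genre, SUM(year) * 1.0 / COUNT(*) AS avg_year FROM movies GROUP BY genre

Result:
genre     | avg_year   
----------+------------
Animation | 1990.666667
Drama     | 1993.5     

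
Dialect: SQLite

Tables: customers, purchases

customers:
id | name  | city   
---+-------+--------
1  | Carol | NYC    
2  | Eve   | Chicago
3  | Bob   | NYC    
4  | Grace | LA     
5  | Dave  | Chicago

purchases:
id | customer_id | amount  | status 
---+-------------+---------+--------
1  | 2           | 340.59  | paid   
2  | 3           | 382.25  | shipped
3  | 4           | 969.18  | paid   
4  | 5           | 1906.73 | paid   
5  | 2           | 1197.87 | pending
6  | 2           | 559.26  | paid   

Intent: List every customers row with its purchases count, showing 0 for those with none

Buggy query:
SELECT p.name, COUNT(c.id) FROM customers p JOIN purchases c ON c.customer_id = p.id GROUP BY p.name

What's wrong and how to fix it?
Bug: An inner join excludes parents with zero children

Fix: Use LEFT JOIN so parents without children still appear (COUNT(c.id) gives 0)

Corrected query:
SELECT p.name, COUNT(c.id) FROM customers p LEFT JOIN purchases c ON c.customer_id = p.id GROUP BY p.name

Result:
name  | COUNT(c.id)
------+------------
Bob   | 1          
Carol | 0          
Dave  | 1          
Eve   | 3          
Grace | 1          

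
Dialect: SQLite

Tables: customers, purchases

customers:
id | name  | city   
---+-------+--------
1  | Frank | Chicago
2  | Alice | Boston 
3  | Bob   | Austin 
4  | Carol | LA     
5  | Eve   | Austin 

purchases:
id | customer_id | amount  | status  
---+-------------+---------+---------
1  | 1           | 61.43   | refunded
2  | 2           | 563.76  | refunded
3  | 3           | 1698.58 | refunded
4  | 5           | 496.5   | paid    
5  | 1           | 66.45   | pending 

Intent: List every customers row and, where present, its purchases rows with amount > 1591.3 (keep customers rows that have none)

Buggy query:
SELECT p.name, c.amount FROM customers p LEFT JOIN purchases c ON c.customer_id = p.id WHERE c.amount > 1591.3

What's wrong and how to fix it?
Bug: A WHERE condition on the right-hand table after LEFT JOIN drops unmatched parents

Fix: Put 'c.amount > 1591.3' in the JOIN's ON clause instead of WHERE

Corrected query:
SELECT p.name, c.amount FROM customers p LEFT JOIN purchases c ON c.customer_id = p.id AND c.amount > 1591.3

Result:
name  | amount 
------+--------
Frank | NULL   
Alice | NULL   
Bob   | 1698.58
Carol | NULL   
Eve   | NULL   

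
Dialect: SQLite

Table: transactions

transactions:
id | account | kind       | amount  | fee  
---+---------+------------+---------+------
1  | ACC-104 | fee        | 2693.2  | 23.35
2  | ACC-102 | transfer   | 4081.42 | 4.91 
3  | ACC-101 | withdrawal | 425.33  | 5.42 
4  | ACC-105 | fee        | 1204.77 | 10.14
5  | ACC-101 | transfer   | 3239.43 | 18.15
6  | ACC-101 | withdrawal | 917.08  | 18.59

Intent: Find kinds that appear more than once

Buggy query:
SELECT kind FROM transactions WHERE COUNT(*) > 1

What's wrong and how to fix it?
Bug: COUNT(*) is an aggregate and cannot be used in WHERE

Fix: Group first, then use HAVING for the count condition

Corrected query:
SELECT kind FROM transactions GROUP BY kind HAVING COUNT(*) > 1

Result:
kind      
----------
fee       
transfer  
withdrawal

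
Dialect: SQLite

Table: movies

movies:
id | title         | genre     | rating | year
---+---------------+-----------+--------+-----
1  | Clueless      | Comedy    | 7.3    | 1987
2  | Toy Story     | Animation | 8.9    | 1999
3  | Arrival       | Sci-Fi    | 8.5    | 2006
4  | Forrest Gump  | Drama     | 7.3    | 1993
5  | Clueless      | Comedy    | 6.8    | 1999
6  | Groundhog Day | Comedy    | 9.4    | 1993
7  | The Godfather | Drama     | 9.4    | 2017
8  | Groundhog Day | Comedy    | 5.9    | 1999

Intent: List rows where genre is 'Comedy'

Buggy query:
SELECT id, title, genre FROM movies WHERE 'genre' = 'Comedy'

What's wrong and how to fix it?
Bug: Single quotes denote string literals in SQL; the column name is being compared as a constant string

Fix: Reference the column as genre without single quotes

Corrected query:
SELECT id, title, genre FROM movies WHERE genre = 'Comedy'

Result:
id | title         | genre 
---+---------------+-------
1  | Clueless      | Comedy
5  | Clueless      | Comedy
6  | Groundhog Day | Comedy
8  | Groundhog Day | Comedy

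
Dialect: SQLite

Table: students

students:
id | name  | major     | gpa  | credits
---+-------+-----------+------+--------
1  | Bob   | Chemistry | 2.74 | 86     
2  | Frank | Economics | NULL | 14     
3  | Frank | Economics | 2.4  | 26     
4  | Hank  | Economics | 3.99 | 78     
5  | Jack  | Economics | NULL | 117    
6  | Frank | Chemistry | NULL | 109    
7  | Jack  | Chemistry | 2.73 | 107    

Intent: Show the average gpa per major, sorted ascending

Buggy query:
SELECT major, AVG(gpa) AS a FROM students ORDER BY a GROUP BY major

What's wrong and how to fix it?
Bug: ORDER BY appears before GROUP BY; SQL clause order requires GROUP BY first

Fix: Move ORDER BY to the end, after GROUP BY

Corrected query:
SELECT major, AVG(gpa) AS a FROM students GROUP BY major ORDER BY a

Result:
major     | a    
----------+------
Chemistry | 2.735
Economics | 3.195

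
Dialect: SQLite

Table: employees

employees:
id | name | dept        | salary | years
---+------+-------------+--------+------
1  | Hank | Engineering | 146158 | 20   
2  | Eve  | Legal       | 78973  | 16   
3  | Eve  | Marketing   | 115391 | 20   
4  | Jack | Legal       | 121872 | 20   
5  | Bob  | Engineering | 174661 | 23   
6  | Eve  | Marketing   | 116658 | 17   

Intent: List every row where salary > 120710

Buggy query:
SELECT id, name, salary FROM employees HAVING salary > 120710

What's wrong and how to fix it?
Bug: HAVING filters the output of aggregation, but this query has no GROUP BY and no aggregate functions, so SQLite rejects it (HAVING clause on a non-aggregate query); the condition here is per row

Fix: Replace HAVING with WHERE since the condition applies to individual rows

Corrected query:
SELECT id, name, salary FROM employees WHERE salary > 120710

Result:
id | name | salary
---+------+-------
1  | Hank | 146158
4  | Jack | 121872
5  | Bob  | 174661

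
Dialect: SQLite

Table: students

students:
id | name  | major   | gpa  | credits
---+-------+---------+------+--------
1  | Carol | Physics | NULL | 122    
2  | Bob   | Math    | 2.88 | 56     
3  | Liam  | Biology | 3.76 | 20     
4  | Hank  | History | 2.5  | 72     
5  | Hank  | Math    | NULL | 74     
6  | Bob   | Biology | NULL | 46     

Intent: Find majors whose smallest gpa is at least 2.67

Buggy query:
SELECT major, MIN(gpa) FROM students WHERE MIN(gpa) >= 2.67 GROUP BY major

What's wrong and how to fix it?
Bug: MIN() in WHERE is a misuse of aggregate

Fix: Use HAVING for the per-group MIN condition

Corrected query:
SELECT major, MIN(gpa) FROM students GROUP BY major HAVING MIN(gpa) >= 2.67

Result:
major   | MIN(gpa)
--------+---------
Biology | 3.76    
Math    | 2.88    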